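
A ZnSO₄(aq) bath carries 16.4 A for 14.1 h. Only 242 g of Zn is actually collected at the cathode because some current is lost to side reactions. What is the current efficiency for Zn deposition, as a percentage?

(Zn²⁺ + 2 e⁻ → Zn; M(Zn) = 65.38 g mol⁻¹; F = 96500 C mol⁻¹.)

Q = I·t = 16.40 × 50760 = 832500 C; n(e⁻) = 832500/96500 = 8.627 mol.
Theoretical n(Zn) = n(e⁻)/2 = 4.313 mol, i.e. m_theo = 4.313 × 65.38 = 282.0 g.
Efficiency = m_actual / m_theo = 242 / 282.0 = 85.8 %.

85.8 %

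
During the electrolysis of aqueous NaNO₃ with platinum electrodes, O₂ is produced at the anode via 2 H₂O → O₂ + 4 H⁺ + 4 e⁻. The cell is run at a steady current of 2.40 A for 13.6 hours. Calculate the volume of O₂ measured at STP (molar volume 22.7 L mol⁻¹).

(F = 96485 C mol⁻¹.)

6.91 L

Q = I·t = 2.400 A × 48960 s = 117500 C.
n(e⁻) = Q/F = 117500 / 96485 = 1.218 mol.
4 electrons are transferred per O₂ molecule, so n(O₂) = 1.218 / 4 = 0.3045 mol.
V = n × V_m = 0.3045 × 22.7 = 6.91 L.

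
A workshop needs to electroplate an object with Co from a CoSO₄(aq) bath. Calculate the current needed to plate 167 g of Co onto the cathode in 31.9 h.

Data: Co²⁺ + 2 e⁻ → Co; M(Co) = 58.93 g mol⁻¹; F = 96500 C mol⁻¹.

4.76 A

n(Co) = 167 / 58.93 = 2.834 mol.
n(e⁻) = 2 × 2.834 = 5.668 mol.
Q = n(e⁻)·F = 5.668 × 96500 = 546900 C.
I = Q/t = 546900 / 114840 s = 4.76 A.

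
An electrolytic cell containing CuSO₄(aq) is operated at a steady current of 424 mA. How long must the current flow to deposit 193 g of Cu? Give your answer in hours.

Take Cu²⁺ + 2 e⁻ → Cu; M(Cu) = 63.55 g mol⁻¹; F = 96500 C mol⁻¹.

384 h

n(Cu) = m/M = 193 / 63.55 = 3.037 mol.
Each Cu atom requires 2 electrons, so n(e⁻) = 2 × 3.037 = 6.074 mol.
Q = n(e⁻)·F = 6.074 × 96500 = 586100 C.
t = Q/I = 586100 / 0.4240 A = 1382000 s = 384 h.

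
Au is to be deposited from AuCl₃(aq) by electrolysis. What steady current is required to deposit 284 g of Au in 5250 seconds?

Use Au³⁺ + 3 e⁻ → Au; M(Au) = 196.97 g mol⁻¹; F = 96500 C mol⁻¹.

n(Au) = 284 / 196.97 = 1.442 mol.
n(e⁻) = 3 × 1.442 = 4.326 mol.
Q = n(e⁻)·F = 4.326 × 96500 = 417400 C.
I = Q/t = 417400 / 5250.0 s = 79.5 A.

79.5 A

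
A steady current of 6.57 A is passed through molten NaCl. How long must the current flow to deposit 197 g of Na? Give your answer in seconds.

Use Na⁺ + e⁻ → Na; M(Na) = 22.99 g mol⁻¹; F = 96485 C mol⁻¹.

n(Na) = m/M = 197 / 22.99 = 8.569 mol.
Each Na atom requires 1 electron, so n(e⁻) = 1 × 8.569 = 8.569 mol.
Q = n(e⁻)·F = 8.569 × 96485 = 826800 C.
t = Q/I = 826800 / 6.570 A = 125800 s.

1.26 × 10⁵ s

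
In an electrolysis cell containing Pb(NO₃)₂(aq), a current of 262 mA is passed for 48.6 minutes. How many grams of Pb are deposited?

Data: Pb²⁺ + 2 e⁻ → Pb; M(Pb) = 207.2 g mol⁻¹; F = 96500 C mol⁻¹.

Q = I·t = 0.2620 A × 2916.0 s = 764.0 C.
n(e⁻) = Q/F = 764.0 / 96500 = 0.007917 mol.
Pb²⁺ + 2 e⁻ → Pb, so n(Pb) = n(e⁻)/2 = 0.003959 mol.
m = n·M = 0.003959 × 207.2 = 0.820 g.

0.820 g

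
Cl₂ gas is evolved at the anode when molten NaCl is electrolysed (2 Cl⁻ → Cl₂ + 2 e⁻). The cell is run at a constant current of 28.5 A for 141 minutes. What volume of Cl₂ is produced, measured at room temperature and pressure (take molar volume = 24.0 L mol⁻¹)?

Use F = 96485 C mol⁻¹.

30.0 L

Q = I·t = 28.50 A × 8460.0 s = 241100 C.
n(e⁻) = Q/F = 241100 / 96485 = 2.499 mol.
2 electrons are transferred per Cl₂ molecule, so n(Cl₂) = 2.499 / 2 = 1.249 mol.
V = n × V_m = 1.249 × 24.0 = 30.0 L.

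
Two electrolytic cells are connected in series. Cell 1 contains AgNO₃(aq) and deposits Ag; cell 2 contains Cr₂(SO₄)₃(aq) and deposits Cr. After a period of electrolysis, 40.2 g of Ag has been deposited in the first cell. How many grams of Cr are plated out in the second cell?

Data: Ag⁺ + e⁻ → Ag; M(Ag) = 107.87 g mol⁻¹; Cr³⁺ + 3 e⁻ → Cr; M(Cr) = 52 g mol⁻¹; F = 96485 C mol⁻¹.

6.46 g

n(Ag) = 40.2 / 107.87 = 0.3727 mol.
Since Ag⁺ + e⁻ → Ag, n(e⁻) passed = 1 × 0.3727 = 0.3727 mol.
Cells in series carry the same charge, so the same 0.3727 mol of electrons passes through cell 2.
Cr³⁺ + 3 e⁻ → Cr, so n(Cr) = 0.3727 / 3 = 0.1242 mol.
m(Cr) = 0.1242 × 52 = 6.46 g.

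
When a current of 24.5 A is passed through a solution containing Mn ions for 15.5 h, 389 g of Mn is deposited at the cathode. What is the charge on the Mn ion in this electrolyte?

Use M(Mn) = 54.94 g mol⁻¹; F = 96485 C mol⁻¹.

+2

Q = I·t = 24.50 A × 55800 s = 1367000 C, so n(e⁻) = 1367000/96485 = 14.17 mol.
n(Mn) deposited = 389 / 54.94 = 7.080 mol.
Electrons per atom = n(e⁻)/n(Mn) = 14.17 / 7.080 = 2.00 ≈ 2, so the ion is Mn²⁺.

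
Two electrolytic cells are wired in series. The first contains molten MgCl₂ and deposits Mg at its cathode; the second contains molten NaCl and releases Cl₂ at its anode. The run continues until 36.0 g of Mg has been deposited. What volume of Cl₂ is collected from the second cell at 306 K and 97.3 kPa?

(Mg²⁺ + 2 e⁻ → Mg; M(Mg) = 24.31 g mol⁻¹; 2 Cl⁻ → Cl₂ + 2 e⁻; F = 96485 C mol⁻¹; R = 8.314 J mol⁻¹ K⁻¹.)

n(Mg) = 36.0 / 24.31 = 1.481 mol, so n(e⁻) = 2 × 1.481 = 2.962 mol.
The cells are in series, so the same 2.962 mol of electrons passes through the second cell.
2 Cl⁻ → Cl₂ + 2 e⁻ — 2 mol e⁻ per mol Cl₂, so n(Cl₂) = 2.962/2 = 1.481 mol.
V = nRT/P = (1.481 × 8.314 × 306) / (97.3 × 10³) = 0.0387 m³ = 38.7 L.

38.7 L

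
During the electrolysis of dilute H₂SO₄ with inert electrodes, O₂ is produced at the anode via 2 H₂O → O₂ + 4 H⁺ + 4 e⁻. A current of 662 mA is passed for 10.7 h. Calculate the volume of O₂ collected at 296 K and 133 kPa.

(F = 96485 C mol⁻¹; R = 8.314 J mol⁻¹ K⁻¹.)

Q = I·t = 0.6620 A × 38520 s = 25500 C.
n(e⁻) = Q/F = 25500 / 96485 = 0.2643 mol.
4 electrons are transferred per O₂ molecule, so n(O₂) = 0.2643 / 4 = 0.06607 mol.
V = nRT/P = (0.06607 × 8.314 × 296) / (133 × 10³ Pa) = 0.00122 m³ = 1.22 L.

1.22 L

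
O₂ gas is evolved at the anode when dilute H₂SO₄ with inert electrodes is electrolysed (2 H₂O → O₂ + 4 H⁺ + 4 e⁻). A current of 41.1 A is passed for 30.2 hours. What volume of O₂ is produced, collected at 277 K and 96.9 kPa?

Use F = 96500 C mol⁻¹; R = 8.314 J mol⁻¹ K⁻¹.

Q = I·t = 41.10 A × 108720 s = 4468000 C.
n(e⁻) = Q/F = 4468000 / 96500 = 46.30 mol.
4 electrons are transferred per O₂ molecule, so n(O₂) = 46.30 / 4 = 11.58 mol.
V = nRT/P = (11.58 × 8.314 × 277) / (96.9 × 10³ Pa) = 0.275 m³ = 275 L.

275 L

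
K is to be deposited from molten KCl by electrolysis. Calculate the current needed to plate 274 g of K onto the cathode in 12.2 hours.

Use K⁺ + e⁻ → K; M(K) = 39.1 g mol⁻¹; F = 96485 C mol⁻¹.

15.4 A

n(K) = 274 / 39.1 = 7.008 mol.
n(e⁻) = 1 × 7.008 = 7.008 mol.
Q = n(e⁻)·F = 7.008 × 96485 = 676100 C.
I = Q/t = 676100 / 43920 s = 15.4 A.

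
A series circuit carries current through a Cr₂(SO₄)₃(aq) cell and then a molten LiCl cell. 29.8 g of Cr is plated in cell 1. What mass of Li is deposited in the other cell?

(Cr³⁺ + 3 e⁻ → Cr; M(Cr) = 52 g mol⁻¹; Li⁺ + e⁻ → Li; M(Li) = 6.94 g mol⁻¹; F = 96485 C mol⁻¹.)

n(Cr) = 29.8 / 52 = 0.5731 mol.
Since Cr³⁺ + 3 e⁻ → Cr, n(e⁻) passed = 3 × 0.5731 = 1.719 mol.
Cells in series carry the same charge, so the same 1.719 mol of electrons passes through cell 2.
Li⁺ + e⁻ → Li, so n(Li) = 1.719 / 1 = 1.719 mol.
m(Li) = 1.719 × 6.94 = 11.9 g.

11.9 g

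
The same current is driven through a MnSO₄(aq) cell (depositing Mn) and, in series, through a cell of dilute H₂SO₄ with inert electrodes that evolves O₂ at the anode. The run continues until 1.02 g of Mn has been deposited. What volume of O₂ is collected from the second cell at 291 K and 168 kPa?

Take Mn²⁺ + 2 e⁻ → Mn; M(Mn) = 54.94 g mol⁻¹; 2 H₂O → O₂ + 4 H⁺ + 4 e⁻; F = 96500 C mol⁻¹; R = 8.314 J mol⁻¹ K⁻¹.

0.134 L

n(Mn) = 1.02 / 54.94 = 0.01857 mol, so n(e⁻) = 2 × 0.01857 = 0.03713 mol.
The cells are in series, so the same 0.03713 mol of electrons passes through the second cell.
2 H₂O → O₂ + 4 H⁺ + 4 e⁻ — 4 mol e⁻ per mol O₂, so n(O₂) = 0.03713/4 = 0.009283 mol.
V = nRT/P = (0.009283 × 8.314 × 291) / (168 × 10³) = 1.34 × 10⁻⁴ m³ = 0.134 L.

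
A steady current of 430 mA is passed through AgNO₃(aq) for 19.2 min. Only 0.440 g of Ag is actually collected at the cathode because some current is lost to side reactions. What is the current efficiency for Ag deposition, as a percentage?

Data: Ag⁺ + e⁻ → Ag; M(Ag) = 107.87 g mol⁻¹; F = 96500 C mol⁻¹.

Q = I·t = 0.4300 × 1152.0 = 495.4 C; n(e⁻) = 495.4/96500 = 0.005133 mol.
Theoretical n(Ag) = n(e⁻)/1 = 0.005133 mol, i.e. m_theo = 0.005133 × 107.87 = 0.5537 g.
Efficiency = m_actual / m_theo = 0.440 / 0.5537 = 79.5 %.

79.5 %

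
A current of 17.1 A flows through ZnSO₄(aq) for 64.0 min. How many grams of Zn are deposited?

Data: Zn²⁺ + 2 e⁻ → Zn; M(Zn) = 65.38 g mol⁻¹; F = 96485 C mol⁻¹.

Q = I·t = 17.10 A × 3840.0 s = 65660 C.
n(e⁻) = Q/F = 65660 / 96485 = 0.6806 mol.
Zn²⁺ + 2 e⁻ → Zn, so n(Zn) = n(e⁻)/2 = 0.3403 mol.
m = n·M = 0.3403 × 65.38 = 22.2 g.

22.2 g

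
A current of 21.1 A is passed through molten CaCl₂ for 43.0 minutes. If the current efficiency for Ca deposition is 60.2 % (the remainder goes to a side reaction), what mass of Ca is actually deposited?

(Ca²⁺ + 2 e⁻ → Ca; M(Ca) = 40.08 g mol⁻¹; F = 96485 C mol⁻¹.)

Q = I·t = 21.10 × 2580.0 = 54440 C.
n(e⁻) = 54440/96485 = 0.5642 mol; theoretically n(Ca) = 0.5642/2 = 0.2821 mol, m_theo = 11.31 g.
At 60.2 % efficiency, m_actual = 0.602 × 11.31 = 6.81 g.

6.81 g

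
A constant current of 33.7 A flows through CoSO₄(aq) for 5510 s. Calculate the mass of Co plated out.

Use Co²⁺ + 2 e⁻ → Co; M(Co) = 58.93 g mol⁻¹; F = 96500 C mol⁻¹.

Q = I·t = 33.70 A × 5510.0 s = 185700 C.
n(e⁻) = Q/F = 185700 / 96500 = 1.924 mol.
Co²⁺ + 2 e⁻ → Co, so n(Co) = n(e⁻)/2 = 0.9621 mol.
m = n·M = 0.9621 × 58.93 = 56.7 g.

56.7 g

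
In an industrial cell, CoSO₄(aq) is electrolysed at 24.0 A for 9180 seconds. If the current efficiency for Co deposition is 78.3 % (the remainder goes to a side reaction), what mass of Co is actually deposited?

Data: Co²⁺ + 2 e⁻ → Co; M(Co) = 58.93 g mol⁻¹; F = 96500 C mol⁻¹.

Q = I·t = 24.00 × 9180.0 = 220300 C.
n(e⁻) = 220300/96500 = 2.283 mol; theoretically n(Co) = 2.283/2 = 1.142 mol, m_theo = 67.27 g.
At 78.3 % efficiency, m_actual = 0.783 × 67.27 = 52.7 g.

52.7 g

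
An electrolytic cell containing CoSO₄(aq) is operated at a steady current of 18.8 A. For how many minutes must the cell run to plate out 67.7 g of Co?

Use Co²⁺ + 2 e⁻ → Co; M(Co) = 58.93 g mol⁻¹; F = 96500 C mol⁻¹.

n(Co) = m/M = 67.7 / 58.93 = 1.149 mol.
Each Co atom requires 2 electrons, so n(e⁻) = 2 × 1.149 = 2.298 mol.
Q = n(e⁻)·F = 2.298 × 96500 = 221700 C.
t = Q/I = 221700 / 18.80 A = 11790 s = 197 min.

197 min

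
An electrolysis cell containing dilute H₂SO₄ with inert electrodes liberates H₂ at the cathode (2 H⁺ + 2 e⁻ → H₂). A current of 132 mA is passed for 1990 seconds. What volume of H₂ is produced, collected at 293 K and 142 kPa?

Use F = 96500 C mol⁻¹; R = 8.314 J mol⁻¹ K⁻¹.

Q = I·t = 0.1320 A × 1990.0 s = 262.7 C.
n(e⁻) = Q/F = 262.7 / 96500 = 0.002722 mol.
2 electrons are transferred per H₂ molecule, so n(H₂) = 0.002722 / 2 = 0.001361 mol.
V = nRT/P = (0.001361 × 8.314 × 293) / (142 × 10³ Pa) = 2.33 × 10⁻⁵ m³ = 0.0233 L.

0.0233 L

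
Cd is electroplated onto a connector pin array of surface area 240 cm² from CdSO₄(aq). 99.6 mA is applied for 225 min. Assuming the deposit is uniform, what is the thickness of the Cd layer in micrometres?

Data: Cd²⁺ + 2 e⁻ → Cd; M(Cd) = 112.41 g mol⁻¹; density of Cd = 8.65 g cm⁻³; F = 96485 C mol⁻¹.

3.77 μm

Q = I·t = 0.09960 × 13500 = 1345 C; n(e⁻) = 0.01394 mol.
n(Cd) = n(e⁻)/2 = 0.006968 mol, so m = 0.006968 × 112.41 = 0.7833 g.
Volume = m/ρ = 0.7833 / 8.65 = 0.09055 cm³.
Thickness = V/A = 0.09055 / 240 = 3.77 × 10⁻⁴ cm = 3.77 μm.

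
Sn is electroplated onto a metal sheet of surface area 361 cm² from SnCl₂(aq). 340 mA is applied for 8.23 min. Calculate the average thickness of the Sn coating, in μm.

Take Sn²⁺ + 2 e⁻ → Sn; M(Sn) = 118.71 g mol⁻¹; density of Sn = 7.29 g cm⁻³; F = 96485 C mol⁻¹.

Q = I·t = 0.3400 × 493.80 = 167.9 C; n(e⁻) = 0.001740 mol.
n(Sn) = n(e⁻)/2 = 0.0008700 mol, so m = 0.0008700 × 118.71 = 0.1033 g.
Volume = m/ρ = 0.1033 / 7.29 = 0.01417 cm³.
Thickness = V/A = 0.01417 / 361 = 3.92 × 10⁻⁵ cm = 0.392 μm.

0.392 μm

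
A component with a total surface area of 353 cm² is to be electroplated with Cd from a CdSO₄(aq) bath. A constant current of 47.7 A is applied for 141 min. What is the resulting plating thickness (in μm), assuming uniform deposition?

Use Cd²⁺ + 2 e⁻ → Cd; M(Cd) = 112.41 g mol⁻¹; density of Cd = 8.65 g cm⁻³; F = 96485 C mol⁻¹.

Q = I·t = 47.70 × 8460.0 = 403500 C; n(e⁻) = 4.182 mol.
n(Cd) = n(e⁻)/2 = 2.091 mol, so m = 2.091 × 112.41 = 235.1 g.
Volume = m/ρ = 235.1 / 8.65 = 27.18 cm³.
Thickness = V/A = 27.18 / 353 = 0.0770 cm = 770 μm.

770 μm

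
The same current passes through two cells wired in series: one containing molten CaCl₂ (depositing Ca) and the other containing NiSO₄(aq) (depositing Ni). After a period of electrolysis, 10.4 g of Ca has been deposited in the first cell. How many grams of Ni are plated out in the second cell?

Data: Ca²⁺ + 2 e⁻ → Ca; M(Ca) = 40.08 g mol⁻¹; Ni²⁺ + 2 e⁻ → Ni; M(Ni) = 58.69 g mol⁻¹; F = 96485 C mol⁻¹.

n(Ca) = 10.4 / 40.08 = 0.2595 mol.
Since Ca²⁺ + 2 e⁻ → Ca, n(e⁻) passed = 2 × 0.2595 = 0.5190 mol.
Cells in series carry the same charge, so the same 0.5190 mol of electrons passes through cell 2.
Ni²⁺ + 2 e⁻ → Ni, so n(Ni) = 0.5190 / 2 = 0.2595 mol.
m(Ni) = 0.2595 × 58.69 = 15.2 g.

15.2 g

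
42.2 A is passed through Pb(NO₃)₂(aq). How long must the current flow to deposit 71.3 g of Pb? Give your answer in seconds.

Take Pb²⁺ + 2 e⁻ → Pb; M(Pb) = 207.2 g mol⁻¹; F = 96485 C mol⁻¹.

1570 s

n(Pb) = m/M = 71.3 / 207.2 = 0.3441 mol.
Each Pb atom requires 2 electrons, so n(e⁻) = 2 × 0.3441 = 0.6882 mol.
Q = n(e⁻)·F = 0.6882 × 96485 = 66400 C.
t = Q/I = 66400 / 42.20 A = 1574 s.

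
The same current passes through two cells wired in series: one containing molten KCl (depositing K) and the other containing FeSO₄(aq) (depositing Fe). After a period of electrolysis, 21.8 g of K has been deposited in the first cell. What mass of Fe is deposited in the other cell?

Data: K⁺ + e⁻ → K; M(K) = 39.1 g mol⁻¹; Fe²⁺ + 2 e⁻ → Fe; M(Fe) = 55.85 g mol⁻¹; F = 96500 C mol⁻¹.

15.6 g

n(K) = 21.8 / 39.1 = 0.5575 mol.
Since K⁺ + e⁻ → K, n(e⁻) passed = 1 × 0.5575 = 0.5575 mol.
Cells in series carry the same charge, so the same 0.5575 mol of electrons passes through cell 2.
Fe²⁺ + 2 e⁻ → Fe, so n(Fe) = 0.5575 / 2 = 0.2788 mol.
m(Fe) = 0.2788 × 55.85 = 15.6 g.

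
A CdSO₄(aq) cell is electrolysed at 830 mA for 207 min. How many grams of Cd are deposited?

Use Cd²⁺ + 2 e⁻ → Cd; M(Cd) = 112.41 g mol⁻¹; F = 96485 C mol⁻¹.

6.01 g

Q = I·t = 0.8300 A × 12420 s = 10310 C.
n(e⁻) = Q/F = 10310 / 96485 = 0.1068 mol.
Cd²⁺ + 2 e⁻ → Cd, so n(Cd) = n(e⁻)/2 = 0.05342 mol.
m = n·M = 0.05342 × 112.41 = 6.01 g.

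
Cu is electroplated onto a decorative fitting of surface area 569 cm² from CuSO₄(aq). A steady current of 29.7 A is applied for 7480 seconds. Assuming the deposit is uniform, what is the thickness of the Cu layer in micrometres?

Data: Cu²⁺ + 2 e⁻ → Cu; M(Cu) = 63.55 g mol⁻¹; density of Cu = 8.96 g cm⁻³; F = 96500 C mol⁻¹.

143 μm

Q = I·t = 29.70 × 7480.0 = 222200 C; n(e⁻) = 2.302 mol.
n(Cu) = n(e⁻)/2 = 1.151 mol, so m = 1.151 × 63.55 = 73.15 g.
Volume = m/ρ = 73.15 / 8.96 = 8.164 cm³.
Thickness = V/A = 8.164 / 569 = 0.0143 cm = 143 μm.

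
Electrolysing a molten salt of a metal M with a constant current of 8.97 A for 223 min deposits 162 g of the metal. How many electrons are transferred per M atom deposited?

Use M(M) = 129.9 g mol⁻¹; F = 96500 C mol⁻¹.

Q = I·t = 8.970 A × 13380 s = 120000 C, so n(e⁻) = 120000/96500 = 1.244 mol.
n(M) deposited = 162 / 129.9 = 1.247 mol.
Electrons per atom = n(e⁻)/n(M) = 1.244 / 1.247 = 0.997 ≈ 1, so the ion is M⁺.

1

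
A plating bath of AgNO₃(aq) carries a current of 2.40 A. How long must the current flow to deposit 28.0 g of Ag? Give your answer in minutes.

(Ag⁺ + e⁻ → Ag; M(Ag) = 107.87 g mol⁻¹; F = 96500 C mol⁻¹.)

n(Ag) = m/M = 28.0 / 107.87 = 0.2596 mol.
Each Ag atom requires 1 electron, so n(e⁻) = 1 × 0.2596 = 0.2596 mol.
Q = n(e⁻)·F = 0.2596 × 96500 = 25050 C.
t = Q/I = 25050 / 2.400 A = 10440 s = 174 min.

174 min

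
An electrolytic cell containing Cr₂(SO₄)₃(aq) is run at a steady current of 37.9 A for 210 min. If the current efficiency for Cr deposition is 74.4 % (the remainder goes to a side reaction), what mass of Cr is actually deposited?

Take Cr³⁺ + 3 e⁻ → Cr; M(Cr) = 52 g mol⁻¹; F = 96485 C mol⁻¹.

63.8 g

Q = I·t = 37.90 × 12600 = 477500 C.
n(e⁻) = 477500/96485 = 4.949 mol; theoretically n(Cr) = 4.949/3 = 1.650 mol, m_theo = 85.79 g.
At 74.4 % efficiency, m_actual = 0.744 × 85.79 = 63.8 g.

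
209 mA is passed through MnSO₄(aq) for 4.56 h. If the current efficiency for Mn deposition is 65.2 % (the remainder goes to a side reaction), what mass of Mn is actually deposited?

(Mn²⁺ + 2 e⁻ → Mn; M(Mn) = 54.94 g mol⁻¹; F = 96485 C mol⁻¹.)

Q = I·t = 0.2090 × 16416 = 3431 C.
n(e⁻) = 3431/96485 = 0.03556 mol; theoretically n(Mn) = 0.03556/2 = 0.01778 mol, m_theo = 0.9768 g.
At 65.2 % efficiency, m_actual = 0.652 × 0.9768 = 0.637 g.

0.637 g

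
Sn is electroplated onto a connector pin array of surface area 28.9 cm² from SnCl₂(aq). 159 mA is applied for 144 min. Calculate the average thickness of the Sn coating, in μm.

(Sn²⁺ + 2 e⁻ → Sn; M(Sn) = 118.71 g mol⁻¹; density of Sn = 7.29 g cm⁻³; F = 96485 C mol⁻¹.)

40.1 μm

Q = I·t = 0.1590 × 8640.0 = 1374 C; n(e⁻) = 0.01424 mol.
n(Sn) = n(e⁻)/2 = 0.007119 mol, so m = 0.007119 × 118.71 = 0.8451 g.
Volume = m/ρ = 0.8451 / 7.29 = 0.1159 cm³.
Thickness = V/A = 0.1159 / 28.9 = 0.00401 cm = 40.1 μm.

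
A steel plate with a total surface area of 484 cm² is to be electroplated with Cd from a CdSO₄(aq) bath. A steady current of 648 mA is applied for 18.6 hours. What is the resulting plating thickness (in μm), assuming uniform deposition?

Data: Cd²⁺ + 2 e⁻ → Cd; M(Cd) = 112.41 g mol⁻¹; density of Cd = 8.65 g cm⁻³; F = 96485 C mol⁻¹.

60.4 μm

Q = I·t = 0.6480 × 66960 = 43390 C; n(e⁻) = 0.4497 mol.
n(Cd) = n(e⁻)/2 = 0.2249 mol, so m = 0.2249 × 112.41 = 25.28 g.
Volume = m/ρ = 25.28 / 8.65 = 2.922 cm³.
Thickness = V/A = 2.922 / 484 = 0.00604 cm = 60.4 μm.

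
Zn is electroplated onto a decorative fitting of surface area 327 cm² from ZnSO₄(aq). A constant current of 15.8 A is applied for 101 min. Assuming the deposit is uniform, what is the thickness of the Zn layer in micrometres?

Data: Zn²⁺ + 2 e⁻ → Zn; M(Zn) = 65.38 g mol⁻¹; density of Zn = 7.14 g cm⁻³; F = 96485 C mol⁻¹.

Q = I·t = 15.80 × 6060.0 = 95750 C; n(e⁻) = 0.9924 mol.
n(Zn) = n(e⁻)/2 = 0.4962 mol, so m = 0.4962 × 65.38 = 32.44 g.
Volume = m/ρ = 32.44 / 7.14 = 4.543 cm³.
Thickness = V/A = 4.543 / 327 = 0.0139 cm = 139 μm.

139 μm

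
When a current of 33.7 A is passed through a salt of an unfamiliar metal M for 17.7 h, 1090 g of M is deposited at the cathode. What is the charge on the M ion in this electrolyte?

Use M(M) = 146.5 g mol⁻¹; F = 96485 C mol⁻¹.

+3

Q = I·t = 33.70 A × 63720 s = 2147000 C, so n(e⁻) = 2147000/96485 = 22.26 mol.
n(M) deposited = 1090 / 146.5 = 7.440 mol.
Electrons per atom = n(e⁻)/n(M) = 22.26 / 7.440 = 2.99 ≈ 3, so the ion is M³⁺.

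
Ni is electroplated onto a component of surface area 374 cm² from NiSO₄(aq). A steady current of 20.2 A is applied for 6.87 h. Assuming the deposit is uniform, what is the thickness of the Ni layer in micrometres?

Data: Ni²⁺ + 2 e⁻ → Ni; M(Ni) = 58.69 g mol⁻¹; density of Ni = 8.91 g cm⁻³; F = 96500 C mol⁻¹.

456 μm

Q = I·t = 20.20 × 24732 = 499600 C; n(e⁻) = 5.177 mol.
n(Ni) = n(e⁻)/2 = 2.589 mol, so m = 2.589 × 58.69 = 151.9 g.
Volume = m/ρ = 151.9 / 8.91 = 17.05 cm³.
Thickness = V/A = 17.05 / 374 = 0.0456 cm = 456 μm.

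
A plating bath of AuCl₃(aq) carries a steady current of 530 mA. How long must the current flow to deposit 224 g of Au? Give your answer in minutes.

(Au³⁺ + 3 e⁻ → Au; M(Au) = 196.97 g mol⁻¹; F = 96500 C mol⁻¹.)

n(Au) = m/M = 224 / 196.97 = 1.137 mol.
Each Au atom requires 3 electrons, so n(e⁻) = 3 × 1.137 = 3.412 mol.
Q = n(e⁻)·F = 3.412 × 96500 = 329200 C.
t = Q/I = 329200 / 0.5300 A = 621200 s = 10400 min.

10400 min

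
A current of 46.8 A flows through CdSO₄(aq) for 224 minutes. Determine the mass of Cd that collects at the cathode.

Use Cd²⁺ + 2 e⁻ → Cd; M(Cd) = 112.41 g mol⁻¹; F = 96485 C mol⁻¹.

Q = I·t = 46.80 A × 13440 s = 629000 C.
n(e⁻) = Q/F = 629000 / 96485 = 6.519 mol.
Cd²⁺ + 2 e⁻ → Cd, so n(Cd) = n(e⁻)/2 = 3.260 mol.
m = n·M = 3.260 × 112.41 = 366 g.

366 g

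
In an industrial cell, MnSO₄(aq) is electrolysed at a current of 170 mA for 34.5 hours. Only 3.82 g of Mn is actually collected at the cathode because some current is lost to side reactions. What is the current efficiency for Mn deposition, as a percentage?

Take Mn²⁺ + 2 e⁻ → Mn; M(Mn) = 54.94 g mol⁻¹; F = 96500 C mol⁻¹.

Q = I·t = 0.1700 × 124200 = 21110 C; n(e⁻) = 21110/96500 = 0.2188 mol.
Theoretical n(Mn) = n(e⁻)/2 = 0.1094 mol, i.e. m_theo = 0.1094 × 54.94 = 6.010 g.
Efficiency = m_actual / m_theo = 3.82 / 6.010 = 63.6 %.

63.6 %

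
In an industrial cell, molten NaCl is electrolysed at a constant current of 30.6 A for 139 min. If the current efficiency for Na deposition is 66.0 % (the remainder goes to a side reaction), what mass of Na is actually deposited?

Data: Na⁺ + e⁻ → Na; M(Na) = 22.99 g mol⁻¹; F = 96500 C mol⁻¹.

40.1 g

Q = I·t = 30.60 × 8340.0 = 255200 C.
n(e⁻) = 255200/96500 = 2.645 mol; theoretically n(Na) = 2.645/1 = 2.645 mol, m_theo = 60.80 g.
At 66.0 % efficiency, m_actual = 0.660 × 60.80 = 40.1 g.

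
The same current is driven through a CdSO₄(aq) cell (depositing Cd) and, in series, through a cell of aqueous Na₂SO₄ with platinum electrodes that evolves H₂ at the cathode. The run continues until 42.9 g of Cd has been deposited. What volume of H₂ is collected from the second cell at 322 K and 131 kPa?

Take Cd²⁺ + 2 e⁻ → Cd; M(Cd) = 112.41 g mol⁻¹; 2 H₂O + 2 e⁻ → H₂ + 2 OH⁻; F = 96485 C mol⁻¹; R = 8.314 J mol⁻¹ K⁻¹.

n(Cd) = 42.9 / 112.41 = 0.3816 mol, so n(e⁻) = 2 × 0.3816 = 0.7633 mol.
The cells are in series, so the same 0.7633 mol of electrons passes through the second cell.
2 H₂O + 2 e⁻ → H₂ + 2 OH⁻ — 2 mol e⁻ per mol H₂, so n(H₂) = 0.7633/2 = 0.3816 mol.
V = nRT/P = (0.3816 × 8.314 × 322) / (131 × 10³) = 0.00780 m³ = 7.80 L.

7.80 L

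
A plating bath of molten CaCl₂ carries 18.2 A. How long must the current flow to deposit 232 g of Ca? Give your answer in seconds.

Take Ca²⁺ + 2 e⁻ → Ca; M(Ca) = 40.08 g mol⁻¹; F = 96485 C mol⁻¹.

n(Ca) = m/M = 232 / 40.08 = 5.788 mol.
Each Ca atom requires 2 electrons, so n(e⁻) = 2 × 5.788 = 11.58 mol.
Q = n(e⁻)·F = 11.58 × 96485 = 1117000 C.
t = Q/I = 1117000 / 18.20 A = 61370 s.

61400 s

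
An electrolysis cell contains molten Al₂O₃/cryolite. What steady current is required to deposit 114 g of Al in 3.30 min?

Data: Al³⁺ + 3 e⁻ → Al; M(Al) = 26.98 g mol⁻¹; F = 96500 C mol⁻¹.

6180 A

n(Al) = 114 / 26.98 = 4.225 mol.
n(e⁻) = 3 × 4.225 = 12.68 mol.
Q = n(e⁻)·F = 12.68 × 96500 = 1223000 C.
I = Q/t = 1223000 / 198.00 s = 6180 A.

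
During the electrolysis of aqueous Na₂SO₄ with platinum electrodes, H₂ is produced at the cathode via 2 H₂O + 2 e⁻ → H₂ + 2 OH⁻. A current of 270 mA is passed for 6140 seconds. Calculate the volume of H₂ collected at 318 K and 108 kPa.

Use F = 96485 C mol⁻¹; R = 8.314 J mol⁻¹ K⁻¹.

Q = I·t = 0.2700 A × 6140.0 s = 1658 C.
n(e⁻) = Q/F = 1658 / 96485 = 0.01718 mol.
2 electrons are transferred per H₂ molecule, so n(H₂) = 0.01718 / 2 = 0.008591 mol.
V = nRT/P = (0.008591 × 8.314 × 318) / (108 × 10³ Pa) = 2.10 × 10⁻⁴ m³ = 0.210 L.

0.210 L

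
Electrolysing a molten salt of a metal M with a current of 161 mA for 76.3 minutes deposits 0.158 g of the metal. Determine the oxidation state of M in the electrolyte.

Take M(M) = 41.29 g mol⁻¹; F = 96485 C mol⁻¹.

+2

Q = I·t = 0.1610 A × 4578.0 s = 737.1 C, so n(e⁻) = 737.1/96485 = 0.007639 mol.
n(M) deposited = 0.158 / 41.29 = 0.003827 mol.
Electrons per atom = n(e⁻)/n(M) = 0.007639 / 0.003827 = 2.00 ≈ 2, so the ion is M²⁺.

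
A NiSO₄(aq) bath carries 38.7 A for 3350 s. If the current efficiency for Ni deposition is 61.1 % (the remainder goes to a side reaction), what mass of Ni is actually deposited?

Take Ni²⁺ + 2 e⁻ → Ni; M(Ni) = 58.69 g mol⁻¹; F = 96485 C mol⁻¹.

Q = I·t = 38.70 × 3350.0 = 129600 C.
n(e⁻) = 129600/96485 = 1.344 mol; theoretically n(Ni) = 1.344/2 = 0.6718 mol, m_theo = 39.43 g.
At 61.1 % efficiency, m_actual = 0.611 × 39.43 = 24.1 g.

24.1 g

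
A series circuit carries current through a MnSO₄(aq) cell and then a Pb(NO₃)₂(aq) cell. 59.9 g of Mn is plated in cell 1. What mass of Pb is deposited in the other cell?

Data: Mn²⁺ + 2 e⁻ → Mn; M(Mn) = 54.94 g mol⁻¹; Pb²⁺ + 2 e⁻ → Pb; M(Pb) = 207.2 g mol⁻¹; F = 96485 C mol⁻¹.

n(Mn) = 59.9 / 54.94 = 1.090 mol.
Since Mn²⁺ + 2 e⁻ → Mn, n(e⁻) passed = 2 × 1.090 = 2.181 mol.
Cells in series carry the same charge, so the same 2.181 mol of electrons passes through cell 2.
Pb²⁺ + 2 e⁻ → Pb, so n(Pb) = 2.181 / 2 = 1.090 mol.
m(Pb) = 1.090 × 207.2 = 226 g.

226 g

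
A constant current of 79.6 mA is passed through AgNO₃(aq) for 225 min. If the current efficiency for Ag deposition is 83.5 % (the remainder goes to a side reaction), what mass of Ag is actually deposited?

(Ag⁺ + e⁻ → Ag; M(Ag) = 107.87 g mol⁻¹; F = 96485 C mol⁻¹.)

1.00 g

Q = I·t = 0.07960 × 13500 = 1075 C.
n(e⁻) = 1075/96485 = 0.01114 mol; theoretically n(Ag) = 0.01114/1 = 0.01114 mol, m_theo = 1.201 g.
At 83.5 % efficiency, m_actual = 0.835 × 1.201 = 1.00 g.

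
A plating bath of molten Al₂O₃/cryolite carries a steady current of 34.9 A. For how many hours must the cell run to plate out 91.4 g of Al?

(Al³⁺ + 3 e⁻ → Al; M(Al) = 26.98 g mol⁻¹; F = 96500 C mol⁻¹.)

n(Al) = m/M = 91.4 / 26.98 = 3.388 mol.
Each Al atom requires 3 electrons, so n(e⁻) = 3 × 3.388 = 10.16 mol.
Q = n(e⁻)·F = 10.16 × 96500 = 980700 C.
t = Q/I = 980700 / 34.90 A = 28100 s = 7.81 h.

7.81 h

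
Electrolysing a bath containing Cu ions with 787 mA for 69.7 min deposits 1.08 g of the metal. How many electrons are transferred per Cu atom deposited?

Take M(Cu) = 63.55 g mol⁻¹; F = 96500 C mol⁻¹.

2

Q = I·t = 0.7870 A × 4182.0 s = 3291 C, so n(e⁻) = 3291/96500 = 0.03411 mol.
n(Cu) deposited = 1.08 / 63.55 = 0.01699 mol.
Electrons per atom = n(e⁻)/n(Cu) = 0.03411 / 0.01699 = 2.01 ≈ 2, so the ion is Cu²⁺.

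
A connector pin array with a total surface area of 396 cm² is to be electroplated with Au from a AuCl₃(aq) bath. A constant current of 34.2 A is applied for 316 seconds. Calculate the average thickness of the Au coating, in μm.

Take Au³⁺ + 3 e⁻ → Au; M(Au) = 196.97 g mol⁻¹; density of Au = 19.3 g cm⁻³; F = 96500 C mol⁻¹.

9.62 μm

Q = I·t = 34.20 × 316.00 = 10810 C; n(e⁻) = 0.1120 mol.
n(Au) = n(e⁻)/3 = 0.03733 mol, so m = 0.03733 × 196.97 = 7.353 g.
Volume = m/ρ = 7.353 / 19.3 = 0.3810 cm³.
Thickness = V/A = 0.3810 / 396 = 9.62 × 10⁻⁴ cm = 9.62 μm.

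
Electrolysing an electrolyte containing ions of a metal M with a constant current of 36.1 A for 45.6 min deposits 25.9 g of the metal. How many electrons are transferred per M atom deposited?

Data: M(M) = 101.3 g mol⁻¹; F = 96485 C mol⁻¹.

Q = I·t = 36.10 A × 2736.0 s = 98770 C, so n(e⁻) = 98770/96485 = 1.024 mol.
n(M) deposited = 25.9 / 101.3 = 0.2557 mol.
Electrons per atom = n(e⁻)/n(M) = 1.024 / 0.2557 = 4.00 ≈ 4, so the ion is M⁴⁺.

4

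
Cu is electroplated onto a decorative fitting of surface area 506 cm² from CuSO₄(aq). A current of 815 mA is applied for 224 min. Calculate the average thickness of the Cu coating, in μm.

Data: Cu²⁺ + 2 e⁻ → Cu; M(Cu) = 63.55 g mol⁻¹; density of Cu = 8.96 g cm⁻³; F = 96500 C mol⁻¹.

Q = I·t = 0.8150 × 13440 = 10950 C; n(e⁻) = 0.1135 mol.
n(Cu) = n(e⁻)/2 = 0.05675 mol, so m = 0.05675 × 63.55 = 3.607 g.
Volume = m/ρ = 3.607 / 8.96 = 0.4025 cm³.
Thickness = V/A = 0.4025 / 506 = 7.96 × 10⁻⁴ cm = 7.96 μm.

7.96 μm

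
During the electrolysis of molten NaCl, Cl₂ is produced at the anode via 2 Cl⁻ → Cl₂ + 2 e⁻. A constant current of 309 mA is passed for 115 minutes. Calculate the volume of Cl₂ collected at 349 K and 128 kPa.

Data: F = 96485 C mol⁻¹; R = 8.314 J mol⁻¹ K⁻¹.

0.250 L

Q = I·t = 0.3090 A × 6900.0 s = 2132 C.
n(e⁻) = Q/F = 2132 / 96485 = 0.02210 mol.
2 electrons are transferred per Cl₂ molecule, so n(Cl₂) = 0.02210 / 2 = 0.01105 mol.
V = nRT/P = (0.01105 × 8.314 × 349) / (128 × 10³ Pa) = 2.50 × 10⁻⁴ m³ = 0.250 L.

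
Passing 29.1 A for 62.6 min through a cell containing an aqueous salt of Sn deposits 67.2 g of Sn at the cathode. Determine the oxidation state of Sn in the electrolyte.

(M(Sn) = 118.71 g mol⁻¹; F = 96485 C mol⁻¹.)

Q = I·t = 29.10 A × 3756.0 s = 109300 C, so n(e⁻) = 109300/96485 = 1.133 mol.
n(Sn) deposited = 67.2 / 118.71 = 0.5661 mol.
Electrons per atom = n(e⁻)/n(Sn) = 1.133 / 0.5661 = 2.00 ≈ 2, so the ion is Sn²⁺.

+2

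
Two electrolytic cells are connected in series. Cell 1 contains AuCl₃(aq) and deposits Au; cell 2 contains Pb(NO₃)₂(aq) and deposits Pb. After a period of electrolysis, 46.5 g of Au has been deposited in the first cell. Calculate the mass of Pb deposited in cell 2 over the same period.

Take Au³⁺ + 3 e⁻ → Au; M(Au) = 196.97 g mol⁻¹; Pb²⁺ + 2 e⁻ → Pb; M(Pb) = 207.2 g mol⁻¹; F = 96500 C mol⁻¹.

n(Au) = 46.5 / 196.97 = 0.2361 mol.
Since Au³⁺ + 3 e⁻ → Au, n(e⁻) passed = 3 × 0.2361 = 0.7082 mol.
Cells in series carry the same charge, so the same 0.7082 mol of electrons passes through cell 2.
Pb²⁺ + 2 e⁻ → Pb, so n(Pb) = 0.7082 / 2 = 0.3541 mol.
m(Pb) = 0.3541 × 207.2 = 73.4 g.

73.4 g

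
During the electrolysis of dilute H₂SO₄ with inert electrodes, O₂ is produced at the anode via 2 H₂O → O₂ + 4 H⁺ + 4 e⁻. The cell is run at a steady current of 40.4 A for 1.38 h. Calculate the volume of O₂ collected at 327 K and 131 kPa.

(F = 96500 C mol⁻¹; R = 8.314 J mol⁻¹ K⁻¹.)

10.8 L

Q = I·t = 40.40 A × 4968.0 s = 200700 C.
n(e⁻) = Q/F = 200700 / 96500 = 2.080 mol.
4 electrons are transferred per O₂ molecule, so n(O₂) = 2.080 / 4 = 0.5200 mol.
V = nRT/P = (0.5200 × 8.314 × 327) / (131 × 10³ Pa) = 0.0108 m³ = 10.8 L.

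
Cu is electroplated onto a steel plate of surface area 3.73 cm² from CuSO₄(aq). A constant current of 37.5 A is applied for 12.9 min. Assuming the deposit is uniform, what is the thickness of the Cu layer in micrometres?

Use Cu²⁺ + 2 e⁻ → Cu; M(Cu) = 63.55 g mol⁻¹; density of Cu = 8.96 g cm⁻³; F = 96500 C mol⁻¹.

Q = I·t = 37.50 × 774.00 = 29020 C; n(e⁻) = 0.3008 mol.
n(Cu) = n(e⁻)/2 = 0.1504 mol, so m = 0.1504 × 63.55 = 9.557 g.
Volume = m/ρ = 9.557 / 8.96 = 1.067 cm³.
Thickness = V/A = 1.067 / 3.73 = 0.286 cm = 2860 μm.

2860 μm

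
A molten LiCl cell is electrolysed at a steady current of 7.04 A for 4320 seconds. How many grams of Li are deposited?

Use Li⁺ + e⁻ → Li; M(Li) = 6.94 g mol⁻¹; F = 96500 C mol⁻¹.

Q = I·t = 7.040 A × 4320.0 s = 30410 C.
n(e⁻) = Q/F = 30410 / 96500 = 0.3152 mol.
Li⁺ + e⁻ → Li, so n(Li) = n(e⁻)/1 = 0.3152 mol.
m = n·M = 0.3152 × 6.94 = 2.19 g.

2.19 g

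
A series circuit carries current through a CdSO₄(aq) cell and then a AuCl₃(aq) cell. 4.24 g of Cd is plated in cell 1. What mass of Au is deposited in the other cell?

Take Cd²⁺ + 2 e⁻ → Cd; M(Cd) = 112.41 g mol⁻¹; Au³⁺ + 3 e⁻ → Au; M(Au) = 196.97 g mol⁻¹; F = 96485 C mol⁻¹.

n(Cd) = 4.24 / 112.41 = 0.03772 mol.
Since Cd²⁺ + 2 e⁻ → Cd, n(e⁻) passed = 2 × 0.03772 = 0.07544 mol.
Cells in series carry the same charge, so the same 0.07544 mol of electrons passes through cell 2.
Au³⁺ + 3 e⁻ → Au, so n(Au) = 0.07544 / 3 = 0.02515 mol.
m(Au) = 0.02515 × 196.97 = 4.95 g.

4.95 g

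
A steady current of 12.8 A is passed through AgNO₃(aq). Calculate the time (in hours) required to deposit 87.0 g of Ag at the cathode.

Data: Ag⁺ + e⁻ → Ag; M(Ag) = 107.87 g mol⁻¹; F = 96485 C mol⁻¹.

1.69 h

n(Ag) = m/M = 87.0 / 107.87 = 0.8065 mol.
Each Ag atom requires 1 electron, so n(e⁻) = 1 × 0.8065 = 0.8065 mol.
Q = n(e⁻)·F = 0.8065 × 96485 = 77820 C.
t = Q/I = 77820 / 12.80 A = 6080 s = 1.69 h.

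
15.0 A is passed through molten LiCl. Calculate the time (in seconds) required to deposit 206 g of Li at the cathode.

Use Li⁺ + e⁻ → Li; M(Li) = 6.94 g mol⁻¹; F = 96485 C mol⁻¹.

n(Li) = m/M = 206 / 6.94 = 29.68 mol.
Each Li atom requires 1 electron, so n(e⁻) = 1 × 29.68 = 29.68 mol.
Q = n(e⁻)·F = 29.68 × 96485 = 2864000 C.
t = Q/I = 2864000 / 15.00 A = 190900 s.

1.91 × 10⁵ s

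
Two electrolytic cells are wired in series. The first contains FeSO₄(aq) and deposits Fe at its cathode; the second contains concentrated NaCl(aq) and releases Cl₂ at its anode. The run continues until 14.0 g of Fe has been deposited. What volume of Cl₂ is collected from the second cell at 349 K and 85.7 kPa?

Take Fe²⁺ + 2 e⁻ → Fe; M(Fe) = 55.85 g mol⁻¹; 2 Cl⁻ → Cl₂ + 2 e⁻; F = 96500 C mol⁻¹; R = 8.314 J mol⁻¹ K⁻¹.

n(Fe) = 14.0 / 55.85 = 0.2507 mol, so n(e⁻) = 2 × 0.2507 = 0.5013 mol.
The cells are in series, so the same 0.5013 mol of electrons passes through the second cell.
2 Cl⁻ → Cl₂ + 2 e⁻ — 2 mol e⁻ per mol Cl₂, so n(Cl₂) = 0.5013/2 = 0.2507 mol.
V = nRT/P = (0.2507 × 8.314 × 349) / (85.7 × 10³) = 0.00849 m³ = 8.49 L.

8.49 L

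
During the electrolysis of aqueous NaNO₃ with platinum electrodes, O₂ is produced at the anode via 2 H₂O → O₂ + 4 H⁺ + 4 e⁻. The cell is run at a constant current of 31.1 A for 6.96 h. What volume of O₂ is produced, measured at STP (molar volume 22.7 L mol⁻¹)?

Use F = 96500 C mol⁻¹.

Q = I·t = 31.10 A × 25056 s = 779200 C.
n(e⁻) = Q/F = 779200 / 96500 = 8.075 mol.
4 electrons are transferred per O₂ molecule, so n(O₂) = 8.075 / 4 = 2.019 mol.
V = n × V_m = 2.019 × 22.7 = 45.8 L.

45.8 L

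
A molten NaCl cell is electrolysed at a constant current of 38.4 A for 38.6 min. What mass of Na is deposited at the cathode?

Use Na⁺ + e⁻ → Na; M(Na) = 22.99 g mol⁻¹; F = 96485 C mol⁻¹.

Q = I·t = 38.40 A × 2316.0 s = 88930 C.
n(e⁻) = Q/F = 88930 / 96485 = 0.9217 mol.
Na⁺ + e⁻ → Na, so n(Na) = n(e⁻)/1 = 0.9217 mol.
m = n·M = 0.9217 × 22.99 = 21.2 g.

21.2 g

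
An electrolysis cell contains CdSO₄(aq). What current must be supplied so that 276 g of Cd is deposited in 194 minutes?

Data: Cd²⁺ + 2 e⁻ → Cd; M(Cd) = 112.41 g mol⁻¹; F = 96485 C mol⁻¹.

n(Cd) = 276 / 112.41 = 2.455 mol.
n(e⁻) = 2 × 2.455 = 4.911 mol.
Q = n(e⁻)·F = 4.911 × 96485 = 473800 C.
I = Q/t = 473800 / 11640 s = 40.7 A.

40.7 A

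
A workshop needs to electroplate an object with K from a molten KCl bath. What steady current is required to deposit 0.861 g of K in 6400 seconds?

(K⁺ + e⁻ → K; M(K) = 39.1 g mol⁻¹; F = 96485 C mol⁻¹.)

0.332 A

n(K) = 0.861 / 39.1 = 0.02202 mol.
n(e⁻) = 1 × 0.02202 = 0.02202 mol.
Q = n(e⁻)·F = 0.02202 × 96485 = 2125 C.
I = Q/t = 2125 / 6400.0 s = 0.332 A.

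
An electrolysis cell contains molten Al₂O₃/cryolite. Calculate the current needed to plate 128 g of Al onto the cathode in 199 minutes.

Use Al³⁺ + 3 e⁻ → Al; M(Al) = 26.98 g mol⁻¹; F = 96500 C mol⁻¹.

n(Al) = 128 / 26.98 = 4.744 mol.
n(e⁻) = 3 × 4.744 = 14.23 mol.
Q = n(e⁻)·F = 14.23 × 96500 = 1373000 C.
I = Q/t = 1373000 / 11940 s = 115 A.

115 A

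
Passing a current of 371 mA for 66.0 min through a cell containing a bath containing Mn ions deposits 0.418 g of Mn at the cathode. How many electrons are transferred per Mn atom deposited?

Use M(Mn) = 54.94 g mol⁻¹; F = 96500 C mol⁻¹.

Q = I·t = 0.3710 A × 3960.0 s = 1469 C, so n(e⁻) = 1469/96500 = 0.01522 mol.
n(Mn) deposited = 0.418 / 54.94 = 0.007608 mol.
Electrons per atom = n(e⁻)/n(Mn) = 0.01522 / 0.007608 = 2.00 ≈ 2, so the ion is Mn²⁺.

2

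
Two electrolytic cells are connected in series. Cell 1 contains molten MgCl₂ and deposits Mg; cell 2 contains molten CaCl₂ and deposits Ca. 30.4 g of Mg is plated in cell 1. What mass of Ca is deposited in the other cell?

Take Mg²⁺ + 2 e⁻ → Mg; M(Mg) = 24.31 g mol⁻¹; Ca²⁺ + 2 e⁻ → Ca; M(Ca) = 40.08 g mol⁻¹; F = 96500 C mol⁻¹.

n(Mg) = 30.4 / 24.31 = 1.251 mol.
Since Mg²⁺ + 2 e⁻ → Mg, n(e⁻) passed = 2 × 1.251 = 2.501 mol.
Cells in series carry the same charge, so the same 2.501 mol of electrons passes through cell 2.
Ca²⁺ + 2 e⁻ → Ca, so n(Ca) = 2.501 / 2 = 1.251 mol.
m(Ca) = 1.251 × 40.08 = 50.1 g.

50.1 g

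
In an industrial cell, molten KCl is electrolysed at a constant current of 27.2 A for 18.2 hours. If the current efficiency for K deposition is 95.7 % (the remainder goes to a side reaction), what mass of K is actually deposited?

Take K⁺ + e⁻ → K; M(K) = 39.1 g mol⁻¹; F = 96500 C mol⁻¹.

691 g

Q = I·t = 27.20 × 65520 = 1782000 C.
n(e⁻) = 1782000/96500 = 18.47 mol; theoretically n(K) = 18.47/1 = 18.47 mol, m_theo = 722.1 g.
At 95.7 % efficiency, m_actual = 0.957 × 722.1 = 691 g.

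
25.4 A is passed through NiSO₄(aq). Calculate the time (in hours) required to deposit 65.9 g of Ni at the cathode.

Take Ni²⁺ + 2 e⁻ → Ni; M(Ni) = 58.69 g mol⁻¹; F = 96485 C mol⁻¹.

n(Ni) = m/M = 65.9 / 58.69 = 1.123 mol.
Each Ni atom requires 2 electrons, so n(e⁻) = 2 × 1.123 = 2.246 mol.
Q = n(e⁻)·F = 2.246 × 96485 = 216700 C.
t = Q/I = 216700 / 25.40 A = 8531 s = 2.37 h.

2.37 h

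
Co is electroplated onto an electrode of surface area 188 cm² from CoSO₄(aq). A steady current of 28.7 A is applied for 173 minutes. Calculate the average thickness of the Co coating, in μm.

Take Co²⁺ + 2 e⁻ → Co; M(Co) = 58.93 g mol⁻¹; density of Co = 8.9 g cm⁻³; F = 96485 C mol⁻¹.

Q = I·t = 28.70 × 10380 = 297900 C; n(e⁻) = 3.088 mol.
n(Co) = n(e⁻)/2 = 1.544 mol, so m = 1.544 × 58.93 = 90.98 g.
Volume = m/ρ = 90.98 / 8.9 = 10.22 cm³.
Thickness = V/A = 10.22 / 188 = 0.0544 cm = 544 μm.

544 μm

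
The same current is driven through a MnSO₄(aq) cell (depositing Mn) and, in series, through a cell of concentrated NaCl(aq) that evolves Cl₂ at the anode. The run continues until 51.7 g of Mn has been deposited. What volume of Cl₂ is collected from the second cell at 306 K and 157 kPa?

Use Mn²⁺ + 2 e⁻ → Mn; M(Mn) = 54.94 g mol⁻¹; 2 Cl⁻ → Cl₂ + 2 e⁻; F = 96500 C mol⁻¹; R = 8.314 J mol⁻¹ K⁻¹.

n(Mn) = 51.7 / 54.94 = 0.9410 mol, so n(e⁻) = 2 × 0.9410 = 1.882 mol.
The cells are in series, so the same 1.882 mol of electrons passes through the second cell.
2 Cl⁻ → Cl₂ + 2 e⁻ — 2 mol e⁻ per mol Cl₂, so n(Cl₂) = 1.882/2 = 0.9410 mol.
V = nRT/P = (0.9410 × 8.314 × 306) / (157 × 10³) = 0.0152 m³ = 15.2 L.

15.2 L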